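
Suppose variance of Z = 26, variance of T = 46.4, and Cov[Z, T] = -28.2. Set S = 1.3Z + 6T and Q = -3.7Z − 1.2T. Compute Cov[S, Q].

Cov[S, Q] = 210.892

By bilinearity, Cov[S, Q] = ac·variance of Z + bd·variance of T + (ad+bc)·Cov[Z, T], with a=1.3, b=6, c=-3.7, d=-1.2.
ac·variance of Z = 1.3·(-3.7)·26 = -125.06
bd·variance of T = 6·(-1.2)·46.4 = -334.08
(ad+bc)·Cov[Z, T] = (-23.76)·(-28.2) = 670.032
Cov[S, Q] = -125.06 + (-334.08) + 670.032 = 210.892.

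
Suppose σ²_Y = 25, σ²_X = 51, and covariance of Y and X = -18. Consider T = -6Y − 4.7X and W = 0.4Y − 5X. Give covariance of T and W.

By bilinearity, covariance of T and W = ac·σ²_Y + bd·σ²_X + (ad+bc)·covariance of Y and X, with a=-6, b=-4.7, c=0.4, d=-5.
ac·σ²_Y = (-6)·0.4·25 = -60
bd·σ²_X = (-4.7)·(-5)·51 = 1198.5
(ad+bc)·covariance of Y and X = (28.12)·(-18) = -506.16
covariance of T and W = -60 + 1198.5 + (-506.16) = 632.34.

covariance of T and W = 632.34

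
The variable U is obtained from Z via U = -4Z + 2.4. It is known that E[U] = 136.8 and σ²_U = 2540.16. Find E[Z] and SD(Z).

From U = -4Z + 2.4: E[U] = a·E[Z] + b, so E[Z] = (E[U] − b)/a = (136.8 − 2.4)/(-4) = -33.6.
SD(U) = √2540.16 = 50.4.
SD(U) = |a|·SD(Z), so SD(Z) = 50.4/|-4| = 12.6.

E[Z] = -33.6, SD(Z) = 12.6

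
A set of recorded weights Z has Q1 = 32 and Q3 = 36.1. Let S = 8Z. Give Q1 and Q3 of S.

Q1(S) = 256, Q3(S) = 288.8

a = 8 > 0: Q1(S) = a·Q1(Z)+b = 256, Q3(S) = a·Q3(Z)+b = 288.8.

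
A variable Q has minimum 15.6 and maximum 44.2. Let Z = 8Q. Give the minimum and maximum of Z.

a = 8 > 0, so min(Z) = a·min(Q)+b = 8·15.6 = 124.8 and max(Z) = 8·44.2 = 353.6.

min(Z) = 124.8, max(Z) = 353.6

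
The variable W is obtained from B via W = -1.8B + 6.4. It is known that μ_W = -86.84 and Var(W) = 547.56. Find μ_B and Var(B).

μ_B = 51.8, Var(B) = 169

From W = -1.8B + 6.4: μ_W = a·μ_B + b, so μ_B = (μ_W − b)/a = (-86.84 − 6.4)/(-1.8) = 51.8.
Var(W) = a²·Var(B), so Var(B) = 547.56/(-1.8)² = 169.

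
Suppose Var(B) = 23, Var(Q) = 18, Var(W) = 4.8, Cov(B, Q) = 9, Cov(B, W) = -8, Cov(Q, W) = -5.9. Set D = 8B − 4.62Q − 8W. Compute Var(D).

Var(D) = a²·Var(B) + b²·Var(Q) + c²·Var(W) + 2ab·Cov(B, Q) + 2ac·Cov(B, W) + 2bc·Cov(Q, W), with a = 8, b = -4.62, c = -8.
= 1472 + 384.1992 + 307.2 + (-665.28) + 1024 + (-436.128)
= 2085.9912.

Var(D) = 2085.9912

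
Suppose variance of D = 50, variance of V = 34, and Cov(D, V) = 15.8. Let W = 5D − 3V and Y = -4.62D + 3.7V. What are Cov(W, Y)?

Cov(W, Y) = -1021.112

By bilinearity, Cov(W, Y) = ac·variance of D + bd·variance of V + (ad+bc)·Cov(D, V), with a=5, b=-3, c=-4.62, d=3.7.
ac·variance of D = 5·(-4.62)·50 = -1155
bd·variance of V = (-3)·3.7·34 = -377.4
(ad+bc)·Cov(D, V) = (32.36)·15.8 = 511.288
Cov(W, Y) = -1155 + (-377.4) + 511.288 = -1021.112.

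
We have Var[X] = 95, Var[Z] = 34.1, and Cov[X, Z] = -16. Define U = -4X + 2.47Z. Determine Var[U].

Var[U] = a²·Var[X] + b²·Var[Z] + 2ab·Cov[X, Z] with a = -4, b = 2.47.
= (-4)²·95 + 2.47²·34.1 + 2·(-4)·2.47·(-16)
= 1520 + 208.04069 + 316.16 = 2044.20069.

Var[U] = 2044.20069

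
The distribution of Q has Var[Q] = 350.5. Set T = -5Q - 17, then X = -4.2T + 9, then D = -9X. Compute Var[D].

Var[T] = (-5)²·350.5 = 8762.5.
Var[X] = (-4.2)²·8762.5 = 154570.5.
Var[D] = (-9)²·154570.5 = 12520210.5.

Var[D] = 12520210.5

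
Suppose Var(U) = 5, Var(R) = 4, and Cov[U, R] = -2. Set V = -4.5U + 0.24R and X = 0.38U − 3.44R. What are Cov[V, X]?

Cov[V, X] = -42.9948

By bilinearity, Cov[V, X] = ac·Var(U) + bd·Var(R) + (ad+bc)·Cov[U, R], with a=-4.5, b=0.24, c=0.38, d=-3.44.
ac·Var(U) = (-4.5)·0.38·5 = -8.55
bd·Var(R) = 0.24·(-3.44)·4 = -3.3024
(ad+bc)·Cov[U, R] = (15.5712)·(-2) = -31.1424
Cov[V, X] = -8.55 + (-3.3024) + (-31.1424) = -42.9948.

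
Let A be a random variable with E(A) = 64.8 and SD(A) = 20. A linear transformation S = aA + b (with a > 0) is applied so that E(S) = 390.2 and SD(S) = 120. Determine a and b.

a = 6, b = 1.4

SD(S) = a·SD(A) (a > 0), so a = 120/20 = 6.
E(S) = a·E(A) + b, so b = 390.2 − 6·64.8 = 1.4.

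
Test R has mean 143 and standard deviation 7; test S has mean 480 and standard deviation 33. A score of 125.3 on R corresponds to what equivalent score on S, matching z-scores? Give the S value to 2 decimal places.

S = 396.56

z = (125.3 − 143)/7 ≈ -2.5286.
S = 480 + z·33 = 480 + (125.3 − 143)·33/7 ≈ 396.56.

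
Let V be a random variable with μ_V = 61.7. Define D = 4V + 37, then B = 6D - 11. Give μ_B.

μ_B = 1691.8

μ_D = 4·61.7 + 37 = 283.8.
μ_B = 6·283.8 + (-11) = 1691.8.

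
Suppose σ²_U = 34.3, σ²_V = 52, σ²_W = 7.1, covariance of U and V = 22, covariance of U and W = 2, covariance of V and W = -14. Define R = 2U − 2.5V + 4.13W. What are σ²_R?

σ²_R = a²·σ²_U + b²·σ²_V + c²·σ²_W + 2ab·covariance of U and V + 2ac·covariance of U and W + 2bc·covariance of V and W, with a = 2, b = -2.5, c = 4.13.
= 137.2 + 325 + 121.10399 + (-220) + 33.04 + 289.1
= 685.44399.

σ²_R = 685.44399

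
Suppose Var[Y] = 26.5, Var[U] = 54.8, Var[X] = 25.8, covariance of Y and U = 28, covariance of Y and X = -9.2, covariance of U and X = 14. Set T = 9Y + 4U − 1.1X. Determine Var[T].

Var[T] = a²·Var[Y] + b²·Var[U] + c²·Var[X] + 2ab·covariance of Y and U + 2ac·covariance of Y and X + 2bc·covariance of U and X, with a = 9, b = 4, c = -1.1.
= 2146.5 + 876.8 + 31.218 + 2016 + 182.16 + (-123.2)
= 5129.478.

Var[T] = 5129.478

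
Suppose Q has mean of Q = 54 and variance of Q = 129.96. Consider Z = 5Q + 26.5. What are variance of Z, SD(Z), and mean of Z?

Z = 5Q + 26.5 is linear with a = 5, b = 26.5.
variance of Z = a²·variance of Q = 5²·129.96 = 3249 (the additive constant 26.5 does not affect variance).
SD(Q) = √129.96 = 11.4.
SD(Z) = |a|·SD(Q) = |5|·11.4 = 57.
mean of Z = a·mean of Q + b = 5·54 + 26.5 = 296.5.

variance of Z = 3249, SD(Z) = 57, mean of Z = 296.5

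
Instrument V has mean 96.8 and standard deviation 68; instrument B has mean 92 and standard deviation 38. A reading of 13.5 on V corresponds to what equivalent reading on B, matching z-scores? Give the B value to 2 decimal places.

z = (13.5 − 96.8)/68 = -1.225.
B = 92 + z·38 = 92 + (13.5 − 96.8)·38/68 = 45.45.

B = 45.45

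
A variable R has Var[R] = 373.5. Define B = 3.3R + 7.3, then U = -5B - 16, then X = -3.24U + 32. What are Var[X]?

Var[B] = 3.3²·373.5 = 4067.415.
Var[U] = (-5)²·4067.415 = 101685.375.
Var[X] = (-3.24)²·101685.375 = 1067452.3926.

Var[X] = 1067452.3926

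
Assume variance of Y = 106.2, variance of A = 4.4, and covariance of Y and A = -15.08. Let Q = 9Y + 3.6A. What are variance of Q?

variance of Q = 7682.04

variance of Q = a²·variance of Y + b²·variance of A + 2ab·covariance of Y and A with a = 9, b = 3.6.
= 9²·106.2 + 3.6²·4.4 + 2·9·3.6·(-15.08)
= 8602.2 + 57.024 + (-977.184) = 7682.04.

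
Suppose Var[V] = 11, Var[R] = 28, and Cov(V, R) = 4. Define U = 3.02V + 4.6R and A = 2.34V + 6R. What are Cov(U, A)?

By bilinearity, Cov(U, A) = ac·Var[V] + bd·Var[R] + (ad+bc)·Cov(V, R), with a=3.02, b=4.6, c=2.34, d=6.
ac·Var[V] = 3.02·2.34·11 = 77.7348
bd·Var[R] = 4.6·6·28 = 772.8
(ad+bc)·Cov(V, R) = (28.884)·4 = 115.536
Cov(U, A) = 77.7348 + 772.8 + 115.536 = 966.0708.

Cov(U, A) = 966.0708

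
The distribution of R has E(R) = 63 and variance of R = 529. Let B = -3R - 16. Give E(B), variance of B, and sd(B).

B = -3R - 16 is linear with a = -3, b = -16.
E(B) = a·E(R) + b = (-3)·63 + (-16) = -205.
variance of B = a²·variance of R = (-3)²·529 = 4761 (the additive constant -16 does not affect variance).
sd(R) = √529 = 23.
sd(B) = |a|·sd(R) = |-3|·23 = 69.

E(B) = -205, variance of B = 4761, sd(B) = 69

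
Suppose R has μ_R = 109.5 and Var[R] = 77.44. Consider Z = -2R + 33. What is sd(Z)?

Z = -2R + 33 is linear with a = -2, b = 33.
sd(R) = √77.44 = 8.8.
sd(Z) = |a|·sd(R) = |-2|·8.8 = 17.6.

sd(Z) = 17.6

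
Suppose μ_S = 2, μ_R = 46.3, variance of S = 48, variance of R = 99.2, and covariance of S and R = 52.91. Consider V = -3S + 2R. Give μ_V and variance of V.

μ_V = 86.6, variance of V = 193.88

μ_V = (-3)·μ_S + 2·μ_R = (-3)·2 + 2·46.3 = 86.6.
variance of V = a²·variance of S + b²·variance of R + 2ab·covariance of S and R with a = -3, b = 2.
= (-3)²·48 + 2²·99.2 + 2·(-3)·2·52.91
= 432 + 396.8 + (-634.92) = 193.88.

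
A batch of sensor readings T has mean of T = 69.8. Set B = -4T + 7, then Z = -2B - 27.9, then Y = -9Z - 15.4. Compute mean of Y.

mean of B = (-4)·69.8 + 7 = -272.2.
mean of Z = (-2)·(-272.2) + (-27.9) = 516.5.
mean of Y = (-9)·516.5 + (-15.4) = -4663.9.

mean of Y = -4663.9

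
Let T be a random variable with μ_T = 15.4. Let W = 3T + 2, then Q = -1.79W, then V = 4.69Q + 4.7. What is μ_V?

μ_W = 3·15.4 + 2 = 48.2.
μ_Q = (-1.79)·48.2 = -86.278.
μ_V = 4.69·(-86.278) + 4.7 = -399.94382.

μ_V = -399.94382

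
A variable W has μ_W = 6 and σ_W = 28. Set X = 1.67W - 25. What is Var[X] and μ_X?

Var[X] = 2186.4976, μ_X = -14.98

X = 1.67W - 25 is linear with a = 1.67, b = -25.
Var[W] = 28² = 784.
Var[X] = a²·Var[W] = 1.67²·784 = 2186.4976 (the additive constant -25 does not affect variance).
μ_X = a·μ_W + b = 1.67·6 + (-25) = -14.98.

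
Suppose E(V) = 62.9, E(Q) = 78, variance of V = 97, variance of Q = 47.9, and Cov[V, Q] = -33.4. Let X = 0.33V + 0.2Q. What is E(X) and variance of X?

E(X) = 0.33·E(V) + 0.2·E(Q) = 0.33·62.9 + 0.2·78 = 36.357.
variance of X = a²·variance of V + b²·variance of Q + 2ab·Cov[V, Q] with a = 0.33, b = 0.2.
= 0.33²·97 + 0.2²·47.9 + 2·0.33·0.2·(-33.4)
= 10.5633 + 1.916 + (-4.4088) = 8.0705.

E(X) = 36.357, variance of X = 8.0705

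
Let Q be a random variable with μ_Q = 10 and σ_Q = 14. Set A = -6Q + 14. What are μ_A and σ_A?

A = -6Q + 14 is linear with a = -6, b = 14.
μ_A = a·μ_Q + b = (-6)·10 + 14 = -46.
σ_A = |a|·σ_Q = |-6|·14 = 84.

μ_A = -46, σ_A = 84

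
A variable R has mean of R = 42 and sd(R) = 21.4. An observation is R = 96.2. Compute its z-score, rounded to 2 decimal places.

z = 2.53

z = (R − mean of R) / sd(R) = (96.2 − 42) / 21.4 ≈ 2.53.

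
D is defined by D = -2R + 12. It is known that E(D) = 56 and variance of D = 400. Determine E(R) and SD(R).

From D = -2R + 12: E(D) = a·E(R) + b, so E(R) = (E(D) − b)/a = (56 − 12)/(-2) = -22.
SD(D) = √400 = 20.
SD(D) = |a|·SD(R), so SD(R) = 20/|-2| = 10.

E(R) = -22, SD(R) = 10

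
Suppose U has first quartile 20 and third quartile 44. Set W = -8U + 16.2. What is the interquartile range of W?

IQR(W) = 192

IQR of U = Q3 − Q1 = 44 − 20 = 24.
Under W = aU + b, IQR(W) = |a|·IQR(U) = |-8|·24 = 192 (shifts cancel; spread scales by |a|).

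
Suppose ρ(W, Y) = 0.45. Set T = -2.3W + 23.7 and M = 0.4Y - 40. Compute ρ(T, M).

Linear rescalings preserve |correlation|; the slopes -2.3 and 0.4 have opposite signs, so the correlation flips sign: ρ(T, M) = −ρ(W, Y) = -0.45.

ρ(T, M) = -0.45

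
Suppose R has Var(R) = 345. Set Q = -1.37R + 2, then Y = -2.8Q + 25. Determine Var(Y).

Var(Q) = (-1.37)²·345 = 647.5305.
Var(Y) = (-2.8)²·647.5305 = 5076.63912.

Var(Y) = 5076.63912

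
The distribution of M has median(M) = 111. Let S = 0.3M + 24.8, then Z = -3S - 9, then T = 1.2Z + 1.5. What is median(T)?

median(T) = -218.46

median(S) = 0.3·111 + 24.8 = 58.1.
median(Z) = (-3)·58.1 + (-9) = -183.3.
median(T) = 1.2·(-183.3) + 1.5 = -218.46.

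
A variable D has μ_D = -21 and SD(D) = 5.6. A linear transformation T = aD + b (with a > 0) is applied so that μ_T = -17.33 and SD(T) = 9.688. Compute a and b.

SD(T) = a·SD(D) (a > 0), so a = 9.688/5.6 = 1.73.
μ_T = a·μ_D + b, so b = -17.33 − 1.73·(-21) = 19.

a = 1.73, b = 19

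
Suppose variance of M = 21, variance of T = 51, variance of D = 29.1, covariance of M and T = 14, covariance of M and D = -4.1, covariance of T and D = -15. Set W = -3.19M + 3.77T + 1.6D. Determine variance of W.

variance of W = a²·variance of M + b²·variance of T + c²·variance of D + 2ab·covariance of M and T + 2ac·covariance of M and D + 2bc·covariance of T and D, with a = -3.19, b = 3.77, c = 1.6.
= 213.6981 + 724.8579 + 74.496 + (-336.7364) + 41.8528 + (-180.96)
= 537.2084.

variance of W = 537.2084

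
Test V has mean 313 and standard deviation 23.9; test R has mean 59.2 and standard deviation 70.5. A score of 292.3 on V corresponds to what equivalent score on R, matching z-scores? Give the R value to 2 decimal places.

z = (292.3 − 313)/23.9 ≈ -0.8661.
R = 59.2 + z·70.5 = 59.2 + (292.3 − 313)·70.5/23.9 ≈ -1.86.

R = -1.86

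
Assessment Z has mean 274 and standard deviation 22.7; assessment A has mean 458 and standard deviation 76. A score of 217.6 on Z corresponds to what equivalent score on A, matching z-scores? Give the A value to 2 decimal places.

A = 269.17

z = (217.6 − 274)/22.7 ≈ -2.4846.
A = 458 + z·76 = 458 + (217.6 − 274)·76/22.7 ≈ 269.17.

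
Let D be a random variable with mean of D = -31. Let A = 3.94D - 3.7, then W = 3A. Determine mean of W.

mean of W = -377.52

mean of A = 3.94·(-31) + (-3.7) = -125.84.
mean of W = 3·(-125.84) = -377.52.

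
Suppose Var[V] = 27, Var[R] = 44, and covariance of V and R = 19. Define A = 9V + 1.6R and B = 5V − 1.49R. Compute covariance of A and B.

By bilinearity, covariance of A and B = ac·Var[V] + bd·Var[R] + (ad+bc)·covariance of V and R, with a=9, b=1.6, c=5, d=-1.49.
ac·Var[V] = 9·5·27 = 1215
bd·Var[R] = 1.6·(-1.49)·44 = -104.896
(ad+bc)·covariance of V and R = (-5.41)·19 = -102.79
covariance of A and B = 1215 + (-104.896) + (-102.79) = 1007.314.

covariance of A and B = 1007.314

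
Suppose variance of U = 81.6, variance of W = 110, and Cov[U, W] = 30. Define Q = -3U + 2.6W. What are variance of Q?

variance of Q = a²·variance of U + b²·variance of W + 2ab·Cov[U, W] with a = -3, b = 2.6.
= (-3)²·81.6 + 2.6²·110 + 2·(-3)·2.6·30
= 734.4 + 743.6 + (-468) = 1010.

variance of Q = 1010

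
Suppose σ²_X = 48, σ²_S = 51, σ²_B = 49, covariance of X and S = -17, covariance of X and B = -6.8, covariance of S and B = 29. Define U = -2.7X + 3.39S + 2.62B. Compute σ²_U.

σ²_U = 2194.9255

σ²_U = a²·σ²_X + b²·σ²_S + c²·σ²_B + 2ab·covariance of X and S + 2ac·covariance of X and B + 2bc·covariance of S and B, with a = -2.7, b = 3.39, c = 2.62.
= 349.92 + 586.0971 + 336.3556 + 311.202 + 96.2064 + 515.1444
= 2194.9255.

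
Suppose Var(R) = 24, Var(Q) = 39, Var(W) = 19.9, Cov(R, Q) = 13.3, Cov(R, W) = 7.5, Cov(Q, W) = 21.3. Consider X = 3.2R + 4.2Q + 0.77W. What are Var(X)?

Var(X) = 1477.75111

Var(X) = a²·Var(R) + b²·Var(Q) + c²·Var(W) + 2ab·Cov(R, Q) + 2ac·Cov(R, W) + 2bc·Cov(Q, W), with a = 3.2, b = 4.2, c = 0.77.
= 245.76 + 687.96 + 11.79871 + 357.504 + 36.96 + 137.7684
= 1477.75111.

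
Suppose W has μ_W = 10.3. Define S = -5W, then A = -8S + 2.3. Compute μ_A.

μ_A = 414.3

μ_S = (-5)·10.3 = -51.5.
μ_A = (-8)·(-51.5) + 2.3 = 414.3.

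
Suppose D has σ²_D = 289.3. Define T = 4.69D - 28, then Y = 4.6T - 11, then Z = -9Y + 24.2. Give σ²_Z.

σ²_Z = 10906736.0063508

σ²_T = 4.69²·289.3 = 6363.47173.
σ²_Y = 4.6²·6363.47173 = 134651.0618068.
σ²_Z = (-9)²·134651.0618068 = 10906736.0063508.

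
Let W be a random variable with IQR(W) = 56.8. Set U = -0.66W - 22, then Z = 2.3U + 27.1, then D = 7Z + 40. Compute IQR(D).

IQR(D) = 603.5568

IQR(U) = |-0.66|·56.8 = 37.488.
IQR(Z) = |2.3|·37.488 = 86.2224.
IQR(D) = |7|·86.2224 = 603.5568.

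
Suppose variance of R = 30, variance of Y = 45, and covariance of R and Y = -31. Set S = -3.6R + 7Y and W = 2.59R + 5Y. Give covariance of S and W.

covariance of S and W = 1291.25

By bilinearity, covariance of S and W = ac·variance of R + bd·variance of Y + (ad+bc)·covariance of R and Y, with a=-3.6, b=7, c=2.59, d=5.
ac·variance of R = (-3.6)·2.59·30 = -279.72
bd·variance of Y = 7·5·45 = 1575
(ad+bc)·covariance of R and Y = (0.13)·(-31) = -4.03
covariance of S and W = -279.72 + 1575 + (-4.03) = 1291.25.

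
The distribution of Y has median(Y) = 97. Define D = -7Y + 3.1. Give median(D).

A linear map preserves order up to sign, so median(D) = a·median(Y) + b = (-7)·97 + 3.1 = -675.9.

median(D) = -675.9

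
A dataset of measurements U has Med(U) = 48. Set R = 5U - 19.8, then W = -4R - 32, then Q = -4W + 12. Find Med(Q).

Med(Q) = 3663.2

Med(R) = 5·48 + (-19.8) = 220.2.
Med(W) = (-4)·220.2 + (-32) = -912.8.
Med(Q) = (-4)·(-912.8) + 12 = 3663.2.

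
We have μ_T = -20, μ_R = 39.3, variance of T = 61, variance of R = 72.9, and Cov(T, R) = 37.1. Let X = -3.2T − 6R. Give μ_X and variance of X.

μ_X = (-3.2)·μ_T + (-6)·μ_R = (-3.2)·(-20) + (-6)·39.3 = -171.8.
variance of X = a²·variance of T + b²·variance of R + 2ab·Cov(T, R) with a = -3.2, b = -6.
= (-3.2)²·61 + (-6)²·72.9 + 2·(-3.2)·(-6)·37.1
= 624.64 + 2624.4 + 1424.64 = 4673.68.

μ_X = -171.8, variance of X = 4673.68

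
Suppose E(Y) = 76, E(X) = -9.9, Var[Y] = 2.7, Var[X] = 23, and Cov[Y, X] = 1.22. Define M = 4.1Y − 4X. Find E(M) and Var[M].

E(M) = 4.1·E(Y) + (-4)·E(X) = 4.1·76 + (-4)·(-9.9) = 351.2.
Var[M] = a²·Var[Y] + b²·Var[X] + 2ab·Cov[Y, X] with a = 4.1, b = -4.
= 4.1²·2.7 + (-4)²·23 + 2·4.1·(-4)·1.22
= 45.387 + 368 + (-40.016) = 373.371.

E(M) = 351.2, Var[M] = 373.371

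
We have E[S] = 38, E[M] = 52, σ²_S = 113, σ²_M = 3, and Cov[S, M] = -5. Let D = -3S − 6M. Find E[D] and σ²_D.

E[D] = -426, σ²_D = 945

E[D] = (-3)·E[S] + (-6)·E[M] = (-3)·38 + (-6)·52 = -426.
σ²_D = a²·σ²_S + b²·σ²_M + 2ab·Cov[S, M] with a = -3, b = -6.
= (-3)²·113 + (-6)²·3 + 2·(-3)·(-6)·(-5)
= 1017 + 108 + (-180) = 945.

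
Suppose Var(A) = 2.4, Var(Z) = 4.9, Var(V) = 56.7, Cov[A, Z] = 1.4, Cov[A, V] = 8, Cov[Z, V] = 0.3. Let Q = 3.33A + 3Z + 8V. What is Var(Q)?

Var(Q) = a²·Var(A) + b²·Var(Z) + c²·Var(V) + 2ab·Cov[A, Z] + 2ac·Cov[A, V] + 2bc·Cov[Z, V], with a = 3.33, b = 3, c = 8.
= 26.61336 + 44.1 + 3628.8 + 27.972 + 426.24 + 14.4
= 4168.12536.

Var(Q) = 4168.12536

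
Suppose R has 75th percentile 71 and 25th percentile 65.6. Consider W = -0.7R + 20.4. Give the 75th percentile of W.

Since a = -0.7 < 0 the transformation is decreasing, reversing order: the 75th percentile of W corresponds to the 25th percentile of R.
So P_{75}(W) = a·P_{25}(R) + b = (-0.7)·65.6 + 20.4 = -25.52.

75th percentile of W = -25.52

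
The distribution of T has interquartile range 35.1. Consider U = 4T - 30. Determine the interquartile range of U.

Under U = aT + b, IQR(U) = |a|·IQR(T) = |4|·35.1 = 140.4 (shifts cancel; spread scales by |a|).

IQR(U) = 140.4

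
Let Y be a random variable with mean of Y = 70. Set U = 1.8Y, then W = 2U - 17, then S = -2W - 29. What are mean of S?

mean of S = -499

mean of U = 1.8·70 = 126.
mean of W = 2·126 + (-17) = 235.
mean of S = (-2)·235 + (-29) = -499.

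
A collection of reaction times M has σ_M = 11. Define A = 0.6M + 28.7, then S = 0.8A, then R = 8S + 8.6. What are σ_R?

σ_A = |0.6|·11 = 6.6.
σ_S = |0.8|·6.6 = 5.28.
σ_R = |8|·5.28 = 42.24.

σ_R = 42.24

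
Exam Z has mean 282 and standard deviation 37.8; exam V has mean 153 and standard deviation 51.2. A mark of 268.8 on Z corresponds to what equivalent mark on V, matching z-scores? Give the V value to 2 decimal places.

z = (268.8 − 282)/37.8 ≈ -0.3492.
V = 153 + z·51.2 = 153 + (268.8 − 282)·51.2/37.8 ≈ 135.12.

V = 135.12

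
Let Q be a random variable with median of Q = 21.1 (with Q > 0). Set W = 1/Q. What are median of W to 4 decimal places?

1/Q is monotone on this domain, so median of W = 1/(21.1) ≈ 0.0474.

median of W = 0.0474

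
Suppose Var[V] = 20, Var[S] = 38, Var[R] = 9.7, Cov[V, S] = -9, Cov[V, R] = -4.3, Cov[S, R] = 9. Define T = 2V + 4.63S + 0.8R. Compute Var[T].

Var[T] = 787.0422

Var[T] = a²·Var[V] + b²·Var[S] + c²·Var[R] + 2ab·Cov[V, S] + 2ac·Cov[V, R] + 2bc·Cov[S, R], with a = 2, b = 4.63, c = 0.8.
= 80 + 814.6022 + 6.208 + (-166.68) + (-13.76) + 66.672
= 787.0422.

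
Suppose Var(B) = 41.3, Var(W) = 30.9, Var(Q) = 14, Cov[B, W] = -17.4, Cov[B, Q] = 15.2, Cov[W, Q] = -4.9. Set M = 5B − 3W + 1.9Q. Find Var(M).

Var(M) = a²·Var(B) + b²·Var(W) + c²·Var(Q) + 2ab·Cov[B, W] + 2ac·Cov[B, Q] + 2bc·Cov[W, Q], with a = 5, b = -3, c = 1.9.
= 1032.5 + 278.1 + 50.54 + 522 + 288.8 + 55.86
= 2227.8.

Var(M) = 2227.8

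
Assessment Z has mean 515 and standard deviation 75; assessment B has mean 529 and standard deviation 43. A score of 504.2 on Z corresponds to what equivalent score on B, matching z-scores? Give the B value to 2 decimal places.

B = 522.81

z = (504.2 − 515)/75 = -0.144.
B = 529 + z·43 = 529 + (504.2 − 515)·43/75 ≈ 522.81.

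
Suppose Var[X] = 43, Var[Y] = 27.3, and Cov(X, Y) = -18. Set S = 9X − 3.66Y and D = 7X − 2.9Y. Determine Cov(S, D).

Cov(S, D) = 3929.7222

By bilinearity, Cov(S, D) = ac·Var[X] + bd·Var[Y] + (ad+bc)·Cov(X, Y), with a=9, b=-3.66, c=7, d=-2.9.
ac·Var[X] = 9·7·43 = 2709
bd·Var[Y] = (-3.66)·(-2.9)·27.3 = 289.7622
(ad+bc)·Cov(X, Y) = (-51.72)·(-18) = 930.96
Cov(S, D) = 2709 + 289.7622 + 930.96 = 3929.7222.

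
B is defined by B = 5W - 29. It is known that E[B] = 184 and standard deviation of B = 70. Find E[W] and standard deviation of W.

From B = 5W - 29: E[B] = a·E[W] + b, so E[W] = (E[B] − b)/a = (184 − (-29))/5 = 42.6.
standard deviation of B = |a|·standard deviation of W, so standard deviation of W = 70/|5| = 14.

E[W] = 42.6, standard deviation of W = 14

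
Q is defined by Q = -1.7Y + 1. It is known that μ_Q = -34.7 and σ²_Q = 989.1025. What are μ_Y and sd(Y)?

μ_Y = 21, sd(Y) = 18.5

From Q = -1.7Y + 1: μ_Q = a·μ_Y + b, so μ_Y = (μ_Q − b)/a = (-34.7 − 1)/(-1.7) = 21.
sd(Q) = √989.1025 = 31.45.
sd(Q) = |a|·sd(Y), so sd(Y) = 31.45/|-1.7| = 18.5.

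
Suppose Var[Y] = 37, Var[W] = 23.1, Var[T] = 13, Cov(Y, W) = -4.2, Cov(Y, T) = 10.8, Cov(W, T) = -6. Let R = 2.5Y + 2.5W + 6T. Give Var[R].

Var[R] = 935.125

Var[R] = a²·Var[Y] + b²·Var[W] + c²·Var[T] + 2ab·Cov(Y, W) + 2ac·Cov(Y, T) + 2bc·Cov(W, T), with a = 2.5, b = 2.5, c = 6.
= 231.25 + 144.375 + 468 + (-52.5) + 324 + (-180)
= 935.125.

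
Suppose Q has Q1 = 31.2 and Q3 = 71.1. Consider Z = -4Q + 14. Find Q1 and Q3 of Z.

Q1(Z) = -270.4, Q3(Z) = -110.8

a = -4 < 0 reverses order: Q1(Z) comes from Q3(Q), Q3(Z) from Q1(Q).
Q1(Z) = (-4)·71.1 + 14 = -270.4; Q3(Z) = (-4)·31.2 + 14 = -110.8.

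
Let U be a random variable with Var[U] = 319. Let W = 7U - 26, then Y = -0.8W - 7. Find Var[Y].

Var[Y] = 10003.84

Var[W] = 7²·319 = 15631.
Var[Y] = (-0.8)²·15631 = 10003.84.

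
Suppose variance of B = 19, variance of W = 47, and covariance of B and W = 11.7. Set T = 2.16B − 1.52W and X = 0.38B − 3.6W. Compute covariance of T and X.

covariance of T and X = 175.04208

By bilinearity, covariance of T and X = ac·variance of B + bd·variance of W + (ad+bc)·covariance of B and W, with a=2.16, b=-1.52, c=0.38, d=-3.6.
ac·variance of B = 2.16·0.38·19 = 15.5952
bd·variance of W = (-1.52)·(-3.6)·47 = 257.184
(ad+bc)·covariance of B and W = (-8.3536)·11.7 = -97.73712
covariance of T and X = 15.5952 + 257.184 + (-97.73712) = 175.04208.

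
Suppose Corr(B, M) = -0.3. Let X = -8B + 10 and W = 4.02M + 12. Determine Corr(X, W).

Linear rescalings preserve |correlation|; the slopes -8 and 4.02 have opposite signs, so the correlation flips sign: Corr(X, W) = −Corr(B, M) = 0.3.

Corr(X, W) = 0.3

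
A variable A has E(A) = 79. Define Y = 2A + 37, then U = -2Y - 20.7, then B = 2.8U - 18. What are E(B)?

E(B) = -1167.96

E(Y) = 2·79 + 37 = 195.
E(U) = (-2)·195 + (-20.7) = -410.7.
E(B) = 2.8·(-410.7) + (-18) = -1167.96.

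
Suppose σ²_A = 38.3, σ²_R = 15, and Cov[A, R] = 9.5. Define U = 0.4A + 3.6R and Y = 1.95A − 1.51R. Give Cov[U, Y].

By bilinearity, Cov[U, Y] = ac·σ²_A + bd·σ²_R + (ad+bc)·Cov[A, R], with a=0.4, b=3.6, c=1.95, d=-1.51.
ac·σ²_A = 0.4·1.95·38.3 = 29.874
bd·σ²_R = 3.6·(-1.51)·15 = -81.54
(ad+bc)·Cov[A, R] = (6.416)·9.5 = 60.952
Cov[U, Y] = 29.874 + (-81.54) + 60.952 = 9.286.

Cov[U, Y] = 9.286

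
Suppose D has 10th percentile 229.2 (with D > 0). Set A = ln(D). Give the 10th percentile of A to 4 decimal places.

ln(D) is increasing, so P_{10}(A) = g(P_{10}(D)) ≈ 5.4346.

10th percentile of A = 5.4346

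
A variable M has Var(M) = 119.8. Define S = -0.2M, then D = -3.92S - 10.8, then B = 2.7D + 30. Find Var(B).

Var(B) = 536.804900352

Var(S) = (-0.2)²·119.8 = 4.792.
Var(D) = (-3.92)²·4.792 = 73.6357888.
Var(B) = 2.7²·73.6357888 = 536.804900352.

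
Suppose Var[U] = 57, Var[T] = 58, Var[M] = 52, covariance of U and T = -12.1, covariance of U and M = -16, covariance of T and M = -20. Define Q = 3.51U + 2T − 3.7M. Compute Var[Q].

Var[Q] = a²·Var[U] + b²·Var[T] + c²·Var[M] + 2ab·covariance of U and T + 2ac·covariance of U and M + 2bc·covariance of T and M, with a = 3.51, b = 2, c = -3.7.
= 702.2457 + 232 + 711.88 + (-169.884) + 415.584 + 296
= 2187.8257.

Var[Q] = 2187.8257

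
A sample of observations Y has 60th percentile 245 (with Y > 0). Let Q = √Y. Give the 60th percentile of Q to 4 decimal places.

√Y is increasing, so P_{60}(Q) = g(P_{60}(Y)) ≈ 15.6525.

60th percentile of Q = 15.6525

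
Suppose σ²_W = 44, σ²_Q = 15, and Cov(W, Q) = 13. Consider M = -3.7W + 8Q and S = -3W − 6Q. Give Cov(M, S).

By bilinearity, Cov(M, S) = ac·σ²_W + bd·σ²_Q + (ad+bc)·Cov(W, Q), with a=-3.7, b=8, c=-3, d=-6.
ac·σ²_W = (-3.7)·(-3)·44 = 488.4
bd·σ²_Q = 8·(-6)·15 = -720
(ad+bc)·Cov(W, Q) = (-1.8)·13 = -23.4
Cov(M, S) = 488.4 + (-720) + (-23.4) = -255.

Cov(M, S) = -255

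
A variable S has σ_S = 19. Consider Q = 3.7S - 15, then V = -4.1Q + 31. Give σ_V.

σ_V = 288.23

σ_Q = |3.7|·19 = 70.3.
σ_V = |-4.1|·70.3 = 288.23.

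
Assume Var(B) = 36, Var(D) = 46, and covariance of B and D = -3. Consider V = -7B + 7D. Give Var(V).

Var(V) = 4312

Var(V) = a²·Var(B) + b²·Var(D) + 2ab·covariance of B and D with a = -7, b = 7.
= (-7)²·36 + 7²·46 + 2·(-7)·7·(-3)
= 1764 + 2254 + 294 = 4312.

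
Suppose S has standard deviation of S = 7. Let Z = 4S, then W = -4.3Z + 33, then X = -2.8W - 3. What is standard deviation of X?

standard deviation of Z = |4|·7 = 28.
standard deviation of W = |-4.3|·28 = 120.4.
standard deviation of X = |-2.8|·120.4 = 337.12.

standard deviation of X = 337.12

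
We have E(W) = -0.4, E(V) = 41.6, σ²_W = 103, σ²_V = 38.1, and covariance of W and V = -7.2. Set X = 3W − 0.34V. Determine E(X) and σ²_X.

E(X) = -15.344, σ²_X = 946.09236

E(X) = 3·E(W) + (-0.34)·E(V) = 3·(-0.4) + (-0.34)·41.6 = -15.344.
σ²_X = a²·σ²_W + b²·σ²_V + 2ab·covariance of W and V with a = 3, b = -0.34.
= 3²·103 + (-0.34)²·38.1 + 2·3·(-0.34)·(-7.2)
= 927 + 4.40436 + 14.688 = 946.09236.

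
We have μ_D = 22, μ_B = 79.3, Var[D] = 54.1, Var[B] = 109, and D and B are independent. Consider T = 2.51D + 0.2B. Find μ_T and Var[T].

μ_T = 2.51·μ_D + 0.2·μ_B = 2.51·22 + 0.2·79.3 = 71.08.
Var[T] = a²·Var[D] + b²·Var[B] + 2ab·Cov[D, B] with a = 2.51, b = 0.2.
Independence gives Cov[D, B] = 0.
= 2.51²·54.1 + 0.2²·109 + 2·2.51·0.2·0
= 340.83541 + 4.36 + 0 = 345.19541.

μ_T = 71.08, Var[T] = 345.19541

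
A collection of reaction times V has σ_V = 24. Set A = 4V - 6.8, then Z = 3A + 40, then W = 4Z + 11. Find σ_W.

σ_W = 1152

σ_A = |4|·24 = 96.
σ_Z = |3|·96 = 288.
σ_W = |4|·288 = 1152.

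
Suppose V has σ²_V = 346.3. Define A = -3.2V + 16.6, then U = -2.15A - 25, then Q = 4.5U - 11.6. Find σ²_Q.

σ²_A = (-3.2)²·346.3 = 3546.112.
σ²_U = (-2.15)²·3546.112 = 16391.90272.
σ²_Q = 4.5²·16391.90272 = 331936.03008.

σ²_Q = 331936.03008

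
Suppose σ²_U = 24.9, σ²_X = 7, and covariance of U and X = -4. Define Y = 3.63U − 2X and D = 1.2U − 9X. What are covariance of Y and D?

By bilinearity, covariance of Y and D = ac·σ²_U + bd·σ²_X + (ad+bc)·covariance of U and X, with a=3.63, b=-2, c=1.2, d=-9.
ac·σ²_U = 3.63·1.2·24.9 = 108.4644
bd·σ²_X = (-2)·(-9)·7 = 126
(ad+bc)·covariance of U and X = (-35.07)·(-4) = 140.28
covariance of Y and D = 108.4644 + 126 + 140.28 = 374.7444.

covariance of Y and D = 374.7444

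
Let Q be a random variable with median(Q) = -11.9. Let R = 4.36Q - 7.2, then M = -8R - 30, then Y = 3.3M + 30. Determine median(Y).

median(R) = 4.36·(-11.9) + (-7.2) = -59.084.
median(M) = (-8)·(-59.084) + (-30) = 442.672.
median(Y) = 3.3·442.672 + 30 = 1490.8176.

median(Y) = 1490.8176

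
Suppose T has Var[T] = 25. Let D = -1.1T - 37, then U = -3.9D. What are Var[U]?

Var[U] = 460.1025

Var[D] = (-1.1)²·25 = 30.25.
Var[U] = (-3.9)²·30.25 = 460.1025.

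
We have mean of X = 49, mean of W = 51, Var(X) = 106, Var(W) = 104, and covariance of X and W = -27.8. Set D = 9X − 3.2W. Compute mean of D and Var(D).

mean of D = 277.8, Var(D) = 11252.24

mean of D = 9·mean of X + (-3.2)·mean of W = 9·49 + (-3.2)·51 = 277.8.
Var(D) = a²·Var(X) + b²·Var(W) + 2ab·covariance of X and W with a = 9, b = -3.2.
= 9²·106 + (-3.2)²·104 + 2·9·(-3.2)·(-27.8)
= 8586 + 1064.96 + 1601.28 = 11252.24.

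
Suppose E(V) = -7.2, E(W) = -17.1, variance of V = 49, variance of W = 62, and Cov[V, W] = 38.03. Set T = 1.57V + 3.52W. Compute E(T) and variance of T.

E(T) = 1.57·E(V) + 3.52·E(W) = 1.57·(-7.2) + 3.52·(-17.1) = -71.496.
variance of T = a²·variance of V + b²·variance of W + 2ab·Cov[V, W] with a = 1.57, b = 3.52.
= 1.57²·49 + 3.52²·62 + 2·1.57·3.52·38.03
= 120.7801 + 768.2048 + 420.337984 = 1309.322884.

E(T) = -71.496, variance of T = 1309.322884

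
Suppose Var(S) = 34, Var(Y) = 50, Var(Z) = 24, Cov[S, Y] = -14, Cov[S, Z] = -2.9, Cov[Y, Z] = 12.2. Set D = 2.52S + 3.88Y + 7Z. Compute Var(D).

Var(D) = 2431.2528

Var(D) = a²·Var(S) + b²·Var(Y) + c²·Var(Z) + 2ab·Cov[S, Y] + 2ac·Cov[S, Z] + 2bc·Cov[Y, Z], with a = 2.52, b = 3.88, c = 7.
= 215.9136 + 752.72 + 1176 + (-273.7728) + (-102.312) + 662.704
= 2431.2528.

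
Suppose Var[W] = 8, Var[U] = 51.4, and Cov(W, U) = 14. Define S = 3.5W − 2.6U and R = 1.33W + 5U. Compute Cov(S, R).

By bilinearity, Cov(S, R) = ac·Var[W] + bd·Var[U] + (ad+bc)·Cov(W, U), with a=3.5, b=-2.6, c=1.33, d=5.
ac·Var[W] = 3.5·1.33·8 = 37.24
bd·Var[U] = (-2.6)·5·51.4 = -668.2
(ad+bc)·Cov(W, U) = (14.042)·14 = 196.588
Cov(S, R) = 37.24 + (-668.2) + 196.588 = -434.372.

Cov(S, R) = -434.372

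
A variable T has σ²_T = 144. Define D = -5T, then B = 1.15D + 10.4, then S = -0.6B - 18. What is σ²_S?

σ²_D = (-5)²·144 = 3600.
σ²_B = 1.15²·3600 = 4761.
σ²_S = (-0.6)²·4761 = 1713.96.

σ²_S = 1713.96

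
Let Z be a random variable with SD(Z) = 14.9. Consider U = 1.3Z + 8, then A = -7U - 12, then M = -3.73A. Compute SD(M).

SD(U) = |1.3|·14.9 = 19.37.
SD(A) = |-7|·19.37 = 135.59.
SD(M) = |-3.73|·135.59 = 505.7507.

SD(M) = 505.7507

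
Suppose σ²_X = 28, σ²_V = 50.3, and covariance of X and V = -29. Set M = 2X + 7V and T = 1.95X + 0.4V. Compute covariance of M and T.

covariance of M and T = -169.01

By bilinearity, covariance of M and T = ac·σ²_X + bd·σ²_V + (ad+bc)·covariance of X and V, with a=2, b=7, c=1.95, d=0.4.
ac·σ²_X = 2·1.95·28 = 109.2
bd·σ²_V = 7·0.4·50.3 = 140.84
(ad+bc)·covariance of X and V = (14.45)·(-29) = -419.05
covariance of M and T = 109.2 + 140.84 + (-419.05) = -169.01.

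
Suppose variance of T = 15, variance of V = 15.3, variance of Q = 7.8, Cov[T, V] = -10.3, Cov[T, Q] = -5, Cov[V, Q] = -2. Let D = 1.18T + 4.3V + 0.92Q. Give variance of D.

variance of D = 179.18052

variance of D = a²·variance of T + b²·variance of V + c²·variance of Q + 2ab·Cov[T, V] + 2ac·Cov[T, Q] + 2bc·Cov[V, Q], with a = 1.18, b = 4.3, c = 0.92.
= 20.886 + 282.897 + 6.60192 + (-104.5244) + (-10.856) + (-15.824)
= 179.18052.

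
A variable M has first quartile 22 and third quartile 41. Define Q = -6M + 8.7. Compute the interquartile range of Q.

IQR(Q) = 114

IQR of M = Q3 − Q1 = 41 − 22 = 19.
Under Q = aM + b, IQR(Q) = |a|·IQR(M) = |-6|·19 = 114 (shifts cancel; spread scales by |a|).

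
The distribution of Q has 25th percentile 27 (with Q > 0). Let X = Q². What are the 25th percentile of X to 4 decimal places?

Q² is increasing, so P_{25}(X) = g(P_{25}(Q)) = 729.

25th percentile of X = 729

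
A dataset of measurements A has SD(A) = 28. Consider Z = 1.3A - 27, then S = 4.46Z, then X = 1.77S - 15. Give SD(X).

SD(X) = 287.34888

SD(Z) = |1.3|·28 = 36.4.
SD(S) = |4.46|·36.4 = 162.344.
SD(X) = |1.77|·162.344 = 287.34888.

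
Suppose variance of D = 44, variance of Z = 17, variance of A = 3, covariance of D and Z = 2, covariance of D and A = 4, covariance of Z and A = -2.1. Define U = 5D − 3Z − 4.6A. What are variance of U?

variance of U = 1014.52

variance of U = a²·variance of D + b²·variance of Z + c²·variance of A + 2ab·covariance of D and Z + 2ac·covariance of D and A + 2bc·covariance of Z and A, with a = 5, b = -3, c = -4.6.
= 1100 + 153 + 63.48 + (-60) + (-184) + (-57.96)
= 1014.52.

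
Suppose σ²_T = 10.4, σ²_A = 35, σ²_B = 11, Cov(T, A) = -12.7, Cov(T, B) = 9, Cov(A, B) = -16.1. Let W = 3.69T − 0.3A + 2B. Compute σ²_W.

σ²_W = a²·σ²_T + b²·σ²_A + c²·σ²_B + 2ab·Cov(T, A) + 2ac·Cov(T, B) + 2bc·Cov(A, B), with a = 3.69, b = -0.3, c = 2.
= 141.60744 + 3.15 + 44 + 28.1178 + 132.84 + 19.32
= 369.03524.

σ²_W = 369.03524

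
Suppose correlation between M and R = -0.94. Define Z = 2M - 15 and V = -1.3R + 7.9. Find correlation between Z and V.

Linear rescalings preserve |correlation|; the slopes 2 and -1.3 have opposite signs, so the correlation flips sign: correlation between Z and V = −correlation between M and R = 0.94.

correlation between Z and V = 0.94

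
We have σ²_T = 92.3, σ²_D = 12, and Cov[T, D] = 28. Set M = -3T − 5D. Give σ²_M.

σ²_M = a²·σ²_T + b²·σ²_D + 2ab·Cov[T, D] with a = -3, b = -5.
= (-3)²·92.3 + (-5)²·12 + 2·(-3)·(-5)·28
= 830.7 + 300 + 840 = 1970.7.

σ²_M = 1970.7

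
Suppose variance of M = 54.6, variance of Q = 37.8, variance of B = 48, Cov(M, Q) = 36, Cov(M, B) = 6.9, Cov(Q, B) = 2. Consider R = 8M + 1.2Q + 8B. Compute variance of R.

variance of R = 8233.632

variance of R = a²·variance of M + b²·variance of Q + c²·variance of B + 2ab·Cov(M, Q) + 2ac·Cov(M, B) + 2bc·Cov(Q, B), with a = 8, b = 1.2, c = 8.
= 3494.4 + 54.432 + 3072 + 691.2 + 883.2 + 38.4
= 8233.632.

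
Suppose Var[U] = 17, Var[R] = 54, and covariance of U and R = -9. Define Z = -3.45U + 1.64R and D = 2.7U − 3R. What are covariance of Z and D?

By bilinearity, covariance of Z and D = ac·Var[U] + bd·Var[R] + (ad+bc)·covariance of U and R, with a=-3.45, b=1.64, c=2.7, d=-3.
ac·Var[U] = (-3.45)·2.7·17 = -158.355
bd·Var[R] = 1.64·(-3)·54 = -265.68
(ad+bc)·covariance of U and R = (14.778)·(-9) = -133.002
covariance of Z and D = -158.355 + (-265.68) + (-133.002) = -557.037.

covariance of Z and D = -557.037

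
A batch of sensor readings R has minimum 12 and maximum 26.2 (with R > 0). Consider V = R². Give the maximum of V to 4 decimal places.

max(V) = 686.44

R² is increasing on this domain, so max(V) comes from max(R) = 26.2: max(V) = square(26.2) = 686.44.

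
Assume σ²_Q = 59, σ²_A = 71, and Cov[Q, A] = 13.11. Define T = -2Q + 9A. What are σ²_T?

σ²_T = a²·σ²_Q + b²·σ²_A + 2ab·Cov[Q, A] with a = -2, b = 9.
= (-2)²·59 + 9²·71 + 2·(-2)·9·13.11
= 236 + 5751 + (-471.96) = 5515.04.

σ²_T = 5515.04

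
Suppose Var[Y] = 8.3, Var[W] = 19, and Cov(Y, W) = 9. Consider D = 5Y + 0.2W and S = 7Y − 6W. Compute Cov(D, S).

By bilinearity, Cov(D, S) = ac·Var[Y] + bd·Var[W] + (ad+bc)·Cov(Y, W), with a=5, b=0.2, c=7, d=-6.
ac·Var[Y] = 5·7·8.3 = 290.5
bd·Var[W] = 0.2·(-6)·19 = -22.8
(ad+bc)·Cov(Y, W) = (-28.6)·9 = -257.4
Cov(D, S) = 290.5 + (-22.8) + (-257.4) = 10.3.

Cov(D, S) = 10.3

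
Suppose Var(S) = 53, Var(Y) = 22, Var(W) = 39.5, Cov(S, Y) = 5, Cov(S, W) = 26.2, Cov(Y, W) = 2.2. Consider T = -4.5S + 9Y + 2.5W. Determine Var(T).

Var(T) = 2206.625

Var(T) = a²·Var(S) + b²·Var(Y) + c²·Var(W) + 2ab·Cov(S, Y) + 2ac·Cov(S, W) + 2bc·Cov(Y, W), with a = -4.5, b = 9, c = 2.5.
= 1073.25 + 1782 + 246.875 + (-405) + (-589.5) + 99
= 2206.625.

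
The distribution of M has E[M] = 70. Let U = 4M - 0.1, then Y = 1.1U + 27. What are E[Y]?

E[U] = 4·70 + (-0.1) = 279.9.
E[Y] = 1.1·279.9 + 27 = 334.89.

E[Y] = 334.89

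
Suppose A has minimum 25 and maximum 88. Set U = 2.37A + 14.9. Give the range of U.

Range of A = 88 − 25 = 63.
Range(U) = |a|·Range(A) = |2.37|·63 = 149.31.

Range(U) = 149.31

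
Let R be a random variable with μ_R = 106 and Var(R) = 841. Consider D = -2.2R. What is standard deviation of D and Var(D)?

standard deviation of D = 63.8, Var(D) = 4070.44

D = -2.2R is linear with a = -2.2, b = 0.
standard deviation of R = √841 = 29.
standard deviation of D = |a|·standard deviation of R = |-2.2|·29 = 63.8.
Var(D) = a²·Var(R) = (-2.2)²·841 = 4070.44.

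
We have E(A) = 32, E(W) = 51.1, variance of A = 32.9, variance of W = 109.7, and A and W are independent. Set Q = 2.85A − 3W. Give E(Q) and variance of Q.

E(Q) = -62.1, variance of Q = 1254.53025

E(Q) = 2.85·E(A) + (-3)·E(W) = 2.85·32 + (-3)·51.1 = -62.1.
variance of Q = a²·variance of A + b²·variance of W + 2ab·Cov(A, W) with a = 2.85, b = -3.
Independence gives Cov(A, W) = 0.
= 2.85²·32.9 + (-3)²·109.7 + 2·2.85·(-3)·0
= 267.23025 + 987.3 + 0 = 1254.53025.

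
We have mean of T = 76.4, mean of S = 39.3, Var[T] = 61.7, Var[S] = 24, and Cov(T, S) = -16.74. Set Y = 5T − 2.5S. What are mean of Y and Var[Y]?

mean of Y = 5·mean of T + (-2.5)·mean of S = 5·76.4 + (-2.5)·39.3 = 283.75.
Var[Y] = a²·Var[T] + b²·Var[S] + 2ab·Cov(T, S) with a = 5, b = -2.5.
= 5²·61.7 + (-2.5)²·24 + 2·5·(-2.5)·(-16.74)
= 1542.5 + 150 + 418.5 = 2111.

mean of Y = 283.75, Var[Y] = 2111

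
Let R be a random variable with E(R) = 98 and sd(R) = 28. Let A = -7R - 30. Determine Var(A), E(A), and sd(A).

A = -7R - 30 is linear with a = -7, b = -30.
Var(R) = 28² = 784.
Var(A) = a²·Var(R) = (-7)²·784 = 38416 (the additive constant -30 does not affect variance).
E(A) = a·E(R) + b = (-7)·98 + (-30) = -716.
sd(A) = |a|·sd(R) = |-7|·28 = 196.

Var(A) = 38416, E(A) = -716, sd(A) = 196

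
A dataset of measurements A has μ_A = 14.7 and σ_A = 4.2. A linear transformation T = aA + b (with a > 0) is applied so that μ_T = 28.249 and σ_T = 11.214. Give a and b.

σ_T = a·σ_A (a > 0), so a = 11.214/4.2 = 2.67.
μ_T = a·μ_A + b, so b = 28.249 − 2.67·14.7 = -11.

a = 2.67, b = -11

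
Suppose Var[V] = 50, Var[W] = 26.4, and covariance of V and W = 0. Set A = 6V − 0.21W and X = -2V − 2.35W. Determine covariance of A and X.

By bilinearity, covariance of A and X = ac·Var[V] + bd·Var[W] + (ad+bc)·covariance of V and W, with a=6, b=-0.21, c=-2, d=-2.35.
ac·Var[V] = 6·(-2)·50 = -600
bd·Var[W] = (-0.21)·(-2.35)·26.4 = 13.0284
(ad+bc)·covariance of V and W = (-13.68)·0 = 0
covariance of A and X = -600 + 13.0284 + 0 = -586.9716.

covariance of A and X = -586.9716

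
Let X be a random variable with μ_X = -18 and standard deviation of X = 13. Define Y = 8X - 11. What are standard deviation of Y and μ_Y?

Y = 8X - 11 is linear with a = 8, b = -11.
standard deviation of Y = |a|·standard deviation of X = |8|·13 = 104.
μ_Y = a·μ_X + b = 8·(-18) + (-11) = -155.

standard deviation of Y = 104, μ_Y = -155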